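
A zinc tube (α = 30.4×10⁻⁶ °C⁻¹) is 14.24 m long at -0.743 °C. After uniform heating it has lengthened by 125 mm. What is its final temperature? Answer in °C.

ΔL = αL₀ΔT ⇒ ΔT = ΔL / (αL₀)
ΔT = 125×10⁻³ m / (30.4×10⁻⁶ × 14.24 m) = 288.753 K
T = -0.743 + 288.753 = 288.010 °C

T = 288 °C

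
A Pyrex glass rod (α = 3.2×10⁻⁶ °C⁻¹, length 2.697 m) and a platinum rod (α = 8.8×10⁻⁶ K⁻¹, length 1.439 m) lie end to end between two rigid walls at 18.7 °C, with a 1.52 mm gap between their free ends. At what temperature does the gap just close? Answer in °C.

T = 90.1 °C

α₁L₁ = 8.6304×10⁻⁶ m/K, α₂L₂ = 1.26632×10⁻⁵ m/K → total 2.12936×10⁻⁵ m/K
ΔT = g/(α₁L₁+α₂L₂) = 1.52×10⁻³ / 2.12936×10⁻⁵ = 71.383 K
T = 18.7 + 71.383 = 90.083 °C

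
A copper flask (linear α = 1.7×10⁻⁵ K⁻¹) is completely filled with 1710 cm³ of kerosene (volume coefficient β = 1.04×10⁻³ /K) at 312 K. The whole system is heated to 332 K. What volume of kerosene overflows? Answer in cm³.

The flask also expands: β_container ≈ 3α = 5.1×10⁻⁵ /K
Net overflow = V₀(β_liq − 3α_cont)ΔT
β − 3α = 1.04×10⁻³ − 5.1×10⁻⁵ = 9.89×10⁻⁴ /K; ΔT = 20 K
ΔV = 1710 × 9.89×10⁻⁴ × 20 = 33.8 cm³

33.8 cm³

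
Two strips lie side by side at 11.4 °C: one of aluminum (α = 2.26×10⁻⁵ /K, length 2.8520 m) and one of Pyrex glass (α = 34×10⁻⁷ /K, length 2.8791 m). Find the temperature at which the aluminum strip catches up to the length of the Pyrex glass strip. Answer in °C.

Equal length when α₁L₁ΔT − α₂L₂ΔT = L₂ − L₁ = 2.71×10⁻² m
α₁L₁ = 6.44552×10⁻⁵, α₂L₂ = 9.78894×10⁻⁶ → Δ(αL) = 5.466626×10⁻⁵ m/K
ΔT = 2.71×10⁻² / 5.466626×10⁻⁵ = 495.735 K, so T = 11.4 + 495.735 = 507.135 °C

T = 507.1 °C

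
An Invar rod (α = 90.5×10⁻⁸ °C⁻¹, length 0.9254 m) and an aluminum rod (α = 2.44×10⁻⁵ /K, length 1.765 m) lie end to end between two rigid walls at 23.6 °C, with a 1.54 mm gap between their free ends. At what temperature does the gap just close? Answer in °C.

T = 58.7 °C

Gap closes when ΔL₁ + ΔL₂ = 1.54 mm = 1.54×10⁻³ m
(α₁L₁ + α₂L₂)ΔT = g
α₁L₁ + α₂L₂ = 90.5×10⁻⁸×0.9254 + 2.44×10⁻⁵×1.765 = 4.3903487×10⁻⁵ m/K
ΔT = 1.54×10⁻³ / 4.3903487×10⁻⁵ = 35.077 K
T = 23.6 + 35.077 = 58.677 °C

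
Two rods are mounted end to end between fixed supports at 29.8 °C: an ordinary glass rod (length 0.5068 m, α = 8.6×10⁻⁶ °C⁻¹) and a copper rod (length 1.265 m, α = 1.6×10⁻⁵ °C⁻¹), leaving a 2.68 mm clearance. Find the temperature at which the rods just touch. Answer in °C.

T = 139 °C

α₁L₁ = 4.35848×10⁻⁶ m/K, α₂L₂ = 2.024×10⁻⁵ m/K → total 2.459848×10⁻⁵ m/K
ΔT = g/(α₁L₁+α₂L₂) = 2.68×10⁻³ / 2.459848×10⁻⁵ = 108.95 K
T = 29.8 + 108.95 = 138.75 °C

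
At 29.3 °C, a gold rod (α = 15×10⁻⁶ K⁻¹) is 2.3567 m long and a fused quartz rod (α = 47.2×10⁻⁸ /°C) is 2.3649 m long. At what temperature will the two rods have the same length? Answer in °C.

T = 268.8 °C

L₁(1 + α₁ΔT) = L₂(1 + α₂ΔT) ⇒ ΔT = (L₂ − L₁)/(α₁L₁ − α₂L₂)
L₂ − L₁ = 2.3649 − 2.3567 = 8.20×10⁻³ m
α₁L₁ − α₂L₂ = 15×10⁻⁶×2.3567 − 47.2×10⁻⁸×2.3649 = 3.42342672×10⁻⁵ m/K
ΔT = 8.20×10⁻³ / 3.42342672×10⁻⁵ = 239.526 K
T = 29.3 + 239.526 = 268.826 °C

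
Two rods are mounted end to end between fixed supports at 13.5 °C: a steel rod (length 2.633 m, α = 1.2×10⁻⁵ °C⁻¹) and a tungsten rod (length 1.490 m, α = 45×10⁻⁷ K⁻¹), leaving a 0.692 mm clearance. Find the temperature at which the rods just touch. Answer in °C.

T = 31.6 °C

α₁L₁ = 3.1596×10⁻⁵ m/K, α₂L₂ = 6.705×10⁻⁶ m/K → total 3.8301×10⁻⁵ m/K
ΔT = g/(α₁L₁+α₂L₂) = 6.92×10⁻⁴ / 3.8301×10⁻⁵ = 18.067 K
T = 13.5 + 18.067 = 31.567 °C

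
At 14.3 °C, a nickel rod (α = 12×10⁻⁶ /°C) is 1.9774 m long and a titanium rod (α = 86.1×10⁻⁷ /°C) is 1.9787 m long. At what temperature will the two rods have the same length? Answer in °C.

T = 208.6 °C

L₁(1 + α₁ΔT) = L₂(1 + α₂ΔT) ⇒ ΔT = (L₂ − L₁)/(α₁L₁ − α₂L₂)
L₂ − L₁ = 1.9787 − 1.9774 = 1.30×10⁻³ m
α₁L₁ − α₂L₂ = 12×10⁻⁶×1.9774 − 86.1×10⁻⁷×1.9787 = 6.692193×10⁻⁶ m/K
ΔT = 1.30×10⁻³ / 6.692193×10⁻⁶ = 194.256 K
T = 14.3 + 194.256 = 208.556 °C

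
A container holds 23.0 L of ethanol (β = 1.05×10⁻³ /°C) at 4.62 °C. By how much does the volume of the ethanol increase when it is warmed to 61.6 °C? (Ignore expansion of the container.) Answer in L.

|ΔT| = |61.6 − 4.62| = 56.98 K
ΔV = βV₀ΔT = (1.05×10⁻³)(23.0)(56.98) = 1.38 L

ΔV = 1.38 L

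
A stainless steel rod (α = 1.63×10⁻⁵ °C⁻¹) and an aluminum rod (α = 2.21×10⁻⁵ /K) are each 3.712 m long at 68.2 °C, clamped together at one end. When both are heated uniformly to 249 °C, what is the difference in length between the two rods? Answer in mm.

ΔT = 180.8 K
stainless steel: ΔL = 1.63×10⁻⁵ × 3.712 m × 180.8 = 1.0939×10⁻² m = 10.939 mm
aluminum: ΔL = 2.21×10⁻⁵ × 3.712 m × 180.8 = 1.4832×10⁻² m = 14.832 mm
difference = 14.832 − 10.939 = 3.893 mm

3.89 mm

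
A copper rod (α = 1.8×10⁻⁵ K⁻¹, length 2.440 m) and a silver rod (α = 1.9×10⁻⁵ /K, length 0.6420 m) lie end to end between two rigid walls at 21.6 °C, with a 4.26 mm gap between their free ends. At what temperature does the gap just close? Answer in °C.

α₁L₁ = 4.392×10⁻⁵ m/K, α₂L₂ = 1.2198×10⁻⁵ m/K → total 5.6118×10⁻⁵ m/K
ΔT = g/(α₁L₁+α₂L₂) = 4.26×10⁻³ / 5.6118×10⁻⁵ = 75.911 K
T = 21.6 + 75.911 = 97.511 °C

T = 97.5 °C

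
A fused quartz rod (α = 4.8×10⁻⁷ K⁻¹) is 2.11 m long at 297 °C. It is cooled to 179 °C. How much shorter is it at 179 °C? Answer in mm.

ΔL = 0.120 mm

|ΔT| = |179 − 297| = 118 K
ΔL = αL₀ΔT = (4.8×10⁻⁷)(2.11)(118) = 1.20×10⁻⁴ m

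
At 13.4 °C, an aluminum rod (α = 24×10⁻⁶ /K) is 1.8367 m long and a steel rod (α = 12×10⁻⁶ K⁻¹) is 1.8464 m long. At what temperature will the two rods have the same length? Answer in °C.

Equal length when α₁L₁ΔT − α₂L₂ΔT = L₂ − L₁ = 9.70×10⁻³ m
α₁L₁ = 4.40808×10⁻⁵, α₂L₂ = 2.21568×10⁻⁵ → Δ(αL) = 2.1924×10⁻⁵ m/K
ΔT = 9.70×10⁻³ / 2.1924×10⁻⁵ = 442.438 K, so T = 13.4 + 442.438 = 455.838 °C

T = 455.8 °C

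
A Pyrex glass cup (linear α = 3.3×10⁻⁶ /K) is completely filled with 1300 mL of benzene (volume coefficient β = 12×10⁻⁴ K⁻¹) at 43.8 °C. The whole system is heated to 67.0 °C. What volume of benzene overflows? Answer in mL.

35.9 mL

The cup also expands: β_container ≈ 3α = 9.9×10⁻⁶ /K
Net overflow = V₀(β_liq − 3α_cont)ΔT
β − 3α = 1.20×10⁻³ − 9.9×10⁻⁶ = 1.1901×10⁻³ /K; ΔT = 23.2 K
ΔV = 1300 × 1.1901×10⁻³ × 23.2 = 35.9 mL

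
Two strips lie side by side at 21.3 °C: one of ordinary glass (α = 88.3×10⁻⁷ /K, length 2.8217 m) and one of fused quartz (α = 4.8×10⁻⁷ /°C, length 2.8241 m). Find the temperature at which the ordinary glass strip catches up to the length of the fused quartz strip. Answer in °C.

T = 123.2 °C

L₁(1 + α₁ΔT) = L₂(1 + α₂ΔT) ⇒ ΔT = (L₂ − L₁)/(α₁L₁ − α₂L₂)
L₂ − L₁ = 2.8241 − 2.8217 = 2.40×10⁻³ m
α₁L₁ − α₂L₂ = 88.3×10⁻⁷×2.8217 − 4.8×10⁻⁷×2.8241 = 2.3560043×10⁻⁵ m/K
ΔT = 2.40×10⁻³ / 2.3560043×10⁻⁵ = 101.867 K
T = 21.3 + 101.867 = 123.167 °C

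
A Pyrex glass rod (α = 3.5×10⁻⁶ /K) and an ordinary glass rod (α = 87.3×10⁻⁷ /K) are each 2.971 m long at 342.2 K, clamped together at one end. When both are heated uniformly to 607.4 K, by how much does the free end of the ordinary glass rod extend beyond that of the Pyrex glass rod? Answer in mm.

4.12 mm

ΔT = 265.2 K
Pyrex glass: ΔL = 3.5×10⁻⁶ × 2.971 m × 265.2 = 2.7577×10⁻³ m = 2.7577 mm
ordinary glass: ΔL = 87.3×10⁻⁷ × 2.971 m × 265.2 = 6.8784×10⁻³ m = 6.8784 mm
difference = 6.8784 − 2.7577 = 4.1207 mm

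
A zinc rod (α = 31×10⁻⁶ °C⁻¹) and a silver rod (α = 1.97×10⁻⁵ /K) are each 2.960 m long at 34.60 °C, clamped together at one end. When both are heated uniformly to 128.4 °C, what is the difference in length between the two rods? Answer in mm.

ΔT = 93.80 K
zinc: ΔL = 31×10⁻⁶ × 2.960 m × 93.80 = 8.6071×10⁻³ m = 8.6071 mm
silver: ΔL = 1.97×10⁻⁵ × 2.960 m × 93.80 = 5.4697×10⁻³ m = 5.4697 mm
difference = 8.6071 − 5.4697 = 3.1374 mm

3.14 mm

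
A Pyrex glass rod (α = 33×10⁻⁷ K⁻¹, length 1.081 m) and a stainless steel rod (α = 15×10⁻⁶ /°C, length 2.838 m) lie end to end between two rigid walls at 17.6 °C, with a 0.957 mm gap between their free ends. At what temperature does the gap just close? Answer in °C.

α₁L₁ = 3.5673×10⁻⁶ m/K, α₂L₂ = 4.257×10⁻⁵ m/K → total 4.61373×10⁻⁵ m/K
ΔT = g/(α₁L₁+α₂L₂) = 9.57×10⁻⁴ / 4.61373×10⁻⁵ = 20.742 K
T = 17.6 + 20.742 = 38.342 °C

T = 38.3 °C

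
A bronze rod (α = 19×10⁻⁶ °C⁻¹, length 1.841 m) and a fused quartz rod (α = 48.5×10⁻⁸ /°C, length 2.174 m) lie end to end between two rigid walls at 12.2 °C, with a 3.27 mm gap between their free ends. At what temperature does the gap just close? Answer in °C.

α₁L₁ = 3.4979×10⁻⁵ m/K, α₂L₂ = 1.05439×10⁻⁶ m/K → total 3.603339×10⁻⁵ m/K
ΔT = g/(α₁L₁+α₂L₂) = 3.27×10⁻³ / 3.603339×10⁻⁵ = 90.75 K
T = 12.2 + 90.75 = 102.95 °C

T = 103 °C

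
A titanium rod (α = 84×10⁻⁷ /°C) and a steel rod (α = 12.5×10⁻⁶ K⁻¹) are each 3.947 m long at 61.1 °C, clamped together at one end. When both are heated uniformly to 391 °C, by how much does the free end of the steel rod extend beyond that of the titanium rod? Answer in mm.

ΔT = 329.9 K
titanium: ΔL = 84×10⁻⁷ × 3.947 m × 329.9 = 1.0938×10⁻² m = 10.938 mm
steel: ΔL = 12.5×10⁻⁶ × 3.947 m × 329.9 = 1.6276×10⁻² m = 16.276 mm
difference = 16.276 − 10.938 = 5.338 mm

5.34 mm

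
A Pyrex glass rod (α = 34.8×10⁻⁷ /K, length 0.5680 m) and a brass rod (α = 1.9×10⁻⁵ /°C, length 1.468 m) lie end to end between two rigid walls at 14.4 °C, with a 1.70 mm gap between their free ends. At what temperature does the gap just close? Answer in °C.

Gap closes when ΔL₁ + ΔL₂ = 1.70 mm = 1.70×10⁻³ m
(α₁L₁ + α₂L₂)ΔT = g
α₁L₁ + α₂L₂ = 34.8×10⁻⁷×0.5680 + 1.9×10⁻⁵×1.468 = 2.986864×10⁻⁵ m/K
ΔT = 1.70×10⁻³ / 2.986864×10⁻⁵ = 56.916 K
T = 14.4 + 56.916 = 71.316 °C

T = 71.3 °C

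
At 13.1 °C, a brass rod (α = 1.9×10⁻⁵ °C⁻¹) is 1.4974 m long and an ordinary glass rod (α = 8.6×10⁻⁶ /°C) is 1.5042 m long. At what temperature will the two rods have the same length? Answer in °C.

T = 451.4 °C

L₁(1 + α₁ΔT) = L₂(1 + α₂ΔT) ⇒ ΔT = (L₂ − L₁)/(α₁L₁ − α₂L₂)
L₂ − L₁ = 1.5042 − 1.4974 = 6.80×10⁻³ m
α₁L₁ − α₂L₂ = 1.9×10⁻⁵×1.4974 − 8.6×10⁻⁶×1.5042 = 1.551448×10⁻⁵ m/K
ΔT = 6.80×10⁻³ / 1.551448×10⁻⁵ = 438.300 K
T = 13.1 + 438.300 = 451.400 °C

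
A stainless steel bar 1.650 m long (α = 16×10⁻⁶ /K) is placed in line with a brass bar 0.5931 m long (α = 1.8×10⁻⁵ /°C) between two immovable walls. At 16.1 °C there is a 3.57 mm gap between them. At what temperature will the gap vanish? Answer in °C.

α₁L₁ = 2.640×10⁻⁵ m/K, α₂L₂ = 1.06758×10⁻⁵ m/K → total 3.70758×10⁻⁵ m/K
ΔT = g/(α₁L₁+α₂L₂) = 3.57×10⁻³ / 3.70758×10⁻⁵ = 96.29 K
T = 16.1 + 96.29 = 112.39 °C

T = 112 °C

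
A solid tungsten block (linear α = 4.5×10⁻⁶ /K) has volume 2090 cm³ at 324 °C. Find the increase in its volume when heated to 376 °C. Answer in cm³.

ΔV = 1.47 cm³

Isotropic solid: β ≈ 3α = 1.3×10⁻⁵ /K; ΔT = 52 K
ΔV = 3αV₀ΔT = 3(4.5×10⁻⁶)(2090)(52) = 1.47 cm³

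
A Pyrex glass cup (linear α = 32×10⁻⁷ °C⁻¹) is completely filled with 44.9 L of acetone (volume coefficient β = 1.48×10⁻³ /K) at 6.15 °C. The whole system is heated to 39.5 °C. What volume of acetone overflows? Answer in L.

The cup also expands: β_container ≈ 3α = 9.6×10⁻⁶ /K
Net overflow = V₀(β_liq − 3α_cont)ΔT
β − 3α = 1.48×10⁻³ − 9.6×10⁻⁶ = 1.4704×10⁻³ /K; ΔT = 33.35 K
ΔV = 44.9 × 1.4704×10⁻³ × 33.35 = 2.20 L

2.20 L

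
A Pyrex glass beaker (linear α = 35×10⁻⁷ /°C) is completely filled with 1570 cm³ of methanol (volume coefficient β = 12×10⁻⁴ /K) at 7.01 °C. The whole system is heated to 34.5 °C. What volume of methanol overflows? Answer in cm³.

51.3 cm³

The beaker also expands: β_container ≈ 3α = 1.05×10⁻⁵ /K
Net overflow = V₀(β_liq − 3α_cont)ΔT
β − 3α = 1.20×10⁻³ − 1.05×10⁻⁵ = 1.1895×10⁻³ /K; ΔT = 27.49 K
ΔV = 1570 × 1.1895×10⁻³ × 27.49 = 51.3 cm³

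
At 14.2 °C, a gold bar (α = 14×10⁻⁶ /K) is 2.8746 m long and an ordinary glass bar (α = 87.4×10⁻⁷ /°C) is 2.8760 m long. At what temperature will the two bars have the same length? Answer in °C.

T = 106.9 °C

Equal length when α₁L₁ΔT − α₂L₂ΔT = L₂ − L₁ = 1.40×10⁻³ m
α₁L₁ = 4.02444×10⁻⁵, α₂L₂ = 2.513624×10⁻⁵ → Δ(αL) = 1.510816×10⁻⁵ m/K
ΔT = 1.40×10⁻³ / 1.510816×10⁻⁵ = 92.665 K, so T = 14.2 + 92.665 = 106.865 °C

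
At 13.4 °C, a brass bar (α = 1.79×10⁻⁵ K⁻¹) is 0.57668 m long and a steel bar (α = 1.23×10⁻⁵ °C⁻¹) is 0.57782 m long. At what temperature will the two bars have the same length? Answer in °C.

T = 367.9 °C

Equal length when α₁L₁ΔT − α₂L₂ΔT = L₂ − L₁ = 1.14×10⁻³ m
α₁L₁ = 1.0322572×10⁻⁵, α₂L₂ = 7.107186×10⁻⁶ → Δ(αL) = 3.215386×10⁻⁶ m/K
ΔT = 1.14×10⁻³ / 3.215386×10⁻⁶ = 354.545 K, so T = 13.4 + 354.545 = 367.945 °C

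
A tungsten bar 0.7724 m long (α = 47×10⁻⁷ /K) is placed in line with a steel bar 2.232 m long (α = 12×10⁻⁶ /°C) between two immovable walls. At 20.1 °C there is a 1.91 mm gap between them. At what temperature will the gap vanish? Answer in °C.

Gap closes when ΔL₁ + ΔL₂ = 1.91 mm = 1.91×10⁻³ m
(α₁L₁ + α₂L₂)ΔT = g
α₁L₁ + α₂L₂ = 47×10⁻⁷×0.7724 + 12×10⁻⁶×2.232 = 3.041428×10⁻⁵ m/K
ΔT = 1.91×10⁻³ / 3.041428×10⁻⁵ = 62.799 K
T = 20.1 + 62.799 = 82.899 °C

T = 82.9 °C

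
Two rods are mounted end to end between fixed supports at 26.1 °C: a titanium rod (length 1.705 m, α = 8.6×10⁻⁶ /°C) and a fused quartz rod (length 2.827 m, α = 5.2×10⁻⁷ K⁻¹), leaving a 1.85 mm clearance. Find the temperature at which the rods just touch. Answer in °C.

T = 141 °C

Gap closes when ΔL₁ + ΔL₂ = 1.85 mm = 1.85×10⁻³ m
(α₁L₁ + α₂L₂)ΔT = g
α₁L₁ + α₂L₂ = 8.6×10⁻⁶×1.705 + 5.2×10⁻⁷×2.827 = 1.613304×10⁻⁵ m/K
ΔT = 1.85×10⁻³ / 1.613304×10⁻⁵ = 114.67 K
T = 26.1 + 114.67 = 140.77 °C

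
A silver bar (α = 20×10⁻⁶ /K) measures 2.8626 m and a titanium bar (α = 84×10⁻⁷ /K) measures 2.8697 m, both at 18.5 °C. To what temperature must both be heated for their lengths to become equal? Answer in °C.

Equal length when α₁L₁ΔT − α₂L₂ΔT = L₂ − L₁ = 7.10×10⁻³ m
α₁L₁ = 5.7252×10⁻⁵, α₂L₂ = 2.410548×10⁻⁵ → Δ(αL) = 3.314652×10⁻⁵ m/K
ΔT = 7.10×10⁻³ / 3.314652×10⁻⁵ = 214.200 K, so T = 18.5 + 214.200 = 232.700 °C

T = 232.7 °C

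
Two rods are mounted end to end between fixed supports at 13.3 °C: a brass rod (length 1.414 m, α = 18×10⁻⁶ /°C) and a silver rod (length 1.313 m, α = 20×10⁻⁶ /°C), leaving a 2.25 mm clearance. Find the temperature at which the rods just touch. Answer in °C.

α₁L₁ = 2.5452×10⁻⁵ m/K, α₂L₂ = 2.626×10⁻⁵ m/K → total 5.1712×10⁻⁵ m/K
ΔT = g/(α₁L₁+α₂L₂) = 2.25×10⁻³ / 5.1712×10⁻⁵ = 43.510 K
T = 13.3 + 43.510 = 56.810 °C

T = 56.8 °C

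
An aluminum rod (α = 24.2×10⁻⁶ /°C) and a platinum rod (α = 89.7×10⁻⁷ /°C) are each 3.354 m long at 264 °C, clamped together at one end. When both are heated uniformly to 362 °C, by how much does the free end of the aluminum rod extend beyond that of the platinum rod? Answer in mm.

5.01 mm

ΔT = 98 K
aluminum: ΔL = 24.2×10⁻⁶ × 3.354 m × 98 = 7.9543×10⁻³ m = 7.9543 mm
platinum: ΔL = 89.7×10⁻⁷ × 3.354 m × 98 = 2.9484×10⁻³ m = 2.9484 mm
difference = 7.9543 − 2.9484 = 5.0059 mm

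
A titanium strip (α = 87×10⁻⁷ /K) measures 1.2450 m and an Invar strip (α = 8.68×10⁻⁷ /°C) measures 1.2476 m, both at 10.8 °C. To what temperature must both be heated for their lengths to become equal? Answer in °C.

T = 277.5 °C

L₁(1 + α₁ΔT) = L₂(1 + α₂ΔT) ⇒ ΔT = (L₂ − L₁)/(α₁L₁ − α₂L₂)
L₂ − L₁ = 1.2476 − 1.2450 = 2.60×10⁻³ m
α₁L₁ − α₂L₂ = 87×10⁻⁷×1.2450 − 8.68×10⁻⁷×1.2476 = 9.7485832×10⁻⁶ m/K
ΔT = 2.60×10⁻³ / 9.7485832×10⁻⁶ = 266.705 K
T = 10.8 + 266.705 = 277.505 °C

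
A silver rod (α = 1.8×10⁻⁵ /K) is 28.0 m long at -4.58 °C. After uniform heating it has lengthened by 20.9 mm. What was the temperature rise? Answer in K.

ΔT = 41.5 K

ΔL = αL₀ΔT ⇒ ΔT = ΔL / (αL₀)
ΔT = 20.9×10⁻³ m / (1.8×10⁻⁵ × 28.0 m) = 41.468 K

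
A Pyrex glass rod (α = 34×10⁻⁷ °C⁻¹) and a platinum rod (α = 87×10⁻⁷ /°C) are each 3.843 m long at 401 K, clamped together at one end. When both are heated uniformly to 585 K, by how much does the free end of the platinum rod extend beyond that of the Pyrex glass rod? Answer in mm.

ΔT = 184 K
Pyrex glass: ΔL = 34×10⁻⁷ × 3.843 m × 184 = 2.4042×10⁻³ m = 2.4042 mm
platinum: ΔL = 87×10⁻⁷ × 3.843 m × 184 = 6.1519×10⁻³ m = 6.1519 mm
difference = 6.1519 − 2.4042 = 3.7477 mm

3.75 mm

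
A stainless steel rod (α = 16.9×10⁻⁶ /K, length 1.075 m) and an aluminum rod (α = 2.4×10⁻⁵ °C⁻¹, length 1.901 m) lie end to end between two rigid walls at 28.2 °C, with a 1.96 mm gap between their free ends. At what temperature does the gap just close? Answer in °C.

T = 58.9 °C

Gap closes when ΔL₁ + ΔL₂ = 1.96 mm = 1.96×10⁻³ m
(α₁L₁ + α₂L₂)ΔT = g
α₁L₁ + α₂L₂ = 16.9×10⁻⁶×1.075 + 2.4×10⁻⁵×1.901 = 6.37915×10⁻⁵ m/K
ΔT = 1.96×10⁻³ / 6.37915×10⁻⁵ = 30.725 K
T = 28.2 + 30.725 = 58.925 °C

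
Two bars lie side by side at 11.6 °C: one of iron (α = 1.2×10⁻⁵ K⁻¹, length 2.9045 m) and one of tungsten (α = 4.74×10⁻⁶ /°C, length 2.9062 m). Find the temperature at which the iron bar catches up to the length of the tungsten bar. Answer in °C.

T = 92.25 °C

Equal length when α₁L₁ΔT − α₂L₂ΔT = L₂ − L₁ = 1.70×10⁻³ m
α₁L₁ = 3.4854×10⁻⁵, α₂L₂ = 1.3775388×10⁻⁵ → Δ(αL) = 2.1078612×10⁻⁵ m/K
ΔT = 1.70×10⁻³ / 2.1078612×10⁻⁵ = 80.6505 K, so T = 11.6 + 80.6505 = 92.2505 °C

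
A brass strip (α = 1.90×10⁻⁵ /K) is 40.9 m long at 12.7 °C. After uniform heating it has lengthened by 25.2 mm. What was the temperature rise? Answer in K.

ΔT = 32.4 K

ΔL = αL₀ΔT ⇒ ΔT = ΔL / (αL₀)
ΔT = 25.2×10⁻³ m / (1.90×10⁻⁵ × 40.9 m) = 32.428 K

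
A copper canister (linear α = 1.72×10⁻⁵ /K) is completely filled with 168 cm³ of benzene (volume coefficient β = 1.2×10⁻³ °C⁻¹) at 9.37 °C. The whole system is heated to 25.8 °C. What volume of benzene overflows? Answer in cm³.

3.17 cm³

The canister also expands: β_container ≈ 3α = 5.16×10⁻⁵ /K
Net overflow = V₀(β_liq − 3α_cont)ΔT
β − 3α = 1.20×10⁻³ − 5.16×10⁻⁵ = 1.1484×10⁻³ /K; ΔT = 16.43 K
ΔV = 168 × 1.1484×10⁻³ × 16.43 = 3.17 cm³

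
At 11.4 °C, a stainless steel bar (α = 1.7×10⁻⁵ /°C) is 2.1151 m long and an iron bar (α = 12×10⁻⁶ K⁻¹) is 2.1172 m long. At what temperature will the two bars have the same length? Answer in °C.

L₁(1 + α₁ΔT) = L₂(1 + α₂ΔT) ⇒ ΔT = (L₂ − L₁)/(α₁L₁ − α₂L₂)
L₂ − L₁ = 2.1172 − 2.1151 = 2.10×10⁻³ m
α₁L₁ − α₂L₂ = 1.7×10⁻⁵×2.1151 − 12×10⁻⁶×2.1172 = 1.05503×10⁻⁵ m/K
ΔT = 2.10×10⁻³ / 1.05503×10⁻⁵ = 199.046 K
T = 11.4 + 199.046 = 210.446 °C

T = 210.4 °C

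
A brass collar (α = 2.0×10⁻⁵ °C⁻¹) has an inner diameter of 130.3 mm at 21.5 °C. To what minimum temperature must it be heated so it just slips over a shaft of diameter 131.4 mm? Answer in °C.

T = 444 °C

Required Δd = 131.4 − 130.3 = 1.1 mm
Δd = αd₀ΔT ⇒ ΔT = Δd/(αd₀) = 1.1 / (2.0×10⁻⁵ × 130.3) = 422.10 K
T_min = 21.5 + 422.10 = 443.60 °C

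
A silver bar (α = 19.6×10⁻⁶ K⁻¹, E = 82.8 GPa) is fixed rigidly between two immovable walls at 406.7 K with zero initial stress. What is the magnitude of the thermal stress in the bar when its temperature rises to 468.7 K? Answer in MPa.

σ = 101 MPa

Fully constrained: the free strain ε = αΔT is blocked, so σ = Eε = EαΔT.
|ΔT| = 62.0 K
σ = 82.8×10⁹ × 19.6×10⁻⁶ × 62.0 = 1.01×10⁸ Pa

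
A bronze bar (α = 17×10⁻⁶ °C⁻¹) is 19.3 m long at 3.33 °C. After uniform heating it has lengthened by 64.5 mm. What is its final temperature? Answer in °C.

T = 200 °C

ΔL = αL₀ΔT ⇒ ΔT = ΔL / (αL₀)
ΔT = 64.5×10⁻³ m / (17×10⁻⁶ × 19.3 m) = 196.59 K
T = 3.33 + 196.59 = 199.92 °C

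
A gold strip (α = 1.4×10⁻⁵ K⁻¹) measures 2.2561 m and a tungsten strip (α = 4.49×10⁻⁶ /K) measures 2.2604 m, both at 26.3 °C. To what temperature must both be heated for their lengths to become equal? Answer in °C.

T = 226.9 °C

L₁(1 + α₁ΔT) = L₂(1 + α₂ΔT) ⇒ ΔT = (L₂ − L₁)/(α₁L₁ − α₂L₂)
L₂ − L₁ = 2.2604 − 2.2561 = 4.30×10⁻³ m
α₁L₁ − α₂L₂ = 1.4×10⁻⁵×2.2561 − 4.49×10⁻⁶×2.2604 = 2.1436204×10⁻⁵ m/K
ΔT = 4.30×10⁻³ / 2.1436204×10⁻⁵ = 200.595 K
T = 26.3 + 200.595 = 226.895 °C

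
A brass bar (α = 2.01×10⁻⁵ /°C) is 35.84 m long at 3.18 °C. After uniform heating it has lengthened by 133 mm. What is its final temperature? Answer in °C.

ΔL = αL₀ΔT ⇒ ΔT = ΔL / (αL₀)
ΔT = 133×10⁻³ m / (2.01×10⁻⁵ × 35.84 m) = 184.62 K
T = 3.18 + 184.62 = 187.80 °C

T = 188 °C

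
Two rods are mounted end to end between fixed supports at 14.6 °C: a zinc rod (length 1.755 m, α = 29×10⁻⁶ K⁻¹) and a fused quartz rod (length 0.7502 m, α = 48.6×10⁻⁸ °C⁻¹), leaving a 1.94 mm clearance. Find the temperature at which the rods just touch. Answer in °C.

Gap closes when ΔL₁ + ΔL₂ = 1.94 mm = 1.94×10⁻³ m
(α₁L₁ + α₂L₂)ΔT = g
α₁L₁ + α₂L₂ = 29×10⁻⁶×1.755 + 48.6×10⁻⁸×0.7502 = 5.12595972×10⁻⁵ m/K
ΔT = 1.94×10⁻³ / 5.12595972×10⁻⁵ = 37.847 K
T = 14.6 + 37.847 = 52.447 °C

T = 52.4 °C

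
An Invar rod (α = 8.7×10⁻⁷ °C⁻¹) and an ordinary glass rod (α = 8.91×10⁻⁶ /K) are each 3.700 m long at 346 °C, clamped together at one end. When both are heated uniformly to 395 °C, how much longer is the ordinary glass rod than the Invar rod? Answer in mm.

ΔT = 49 K
Invar: ΔL = 8.7×10⁻⁷ × 3.700 m × 49 = 1.5773×10⁻⁴ m = 0.15773 mm
ordinary glass: ΔL = 8.91×10⁻⁶ × 3.700 m × 49 = 1.6154×10⁻³ m = 1.6154 mm
difference = 1.6154 − 0.15773 = 1.45767 mm

1.46 mm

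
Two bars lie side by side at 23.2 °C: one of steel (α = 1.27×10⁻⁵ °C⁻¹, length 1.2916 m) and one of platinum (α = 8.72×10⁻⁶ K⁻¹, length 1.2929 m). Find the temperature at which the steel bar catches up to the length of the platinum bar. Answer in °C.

L₁(1 + α₁ΔT) = L₂(1 + α₂ΔT) ⇒ ΔT = (L₂ − L₁)/(α₁L₁ − α₂L₂)
L₂ − L₁ = 1.2929 − 1.2916 = 1.30×10⁻³ m
α₁L₁ − α₂L₂ = 1.27×10⁻⁵×1.2916 − 8.72×10⁻⁶×1.2929 = 5.129232×10⁻⁶ m/K
ΔT = 1.30×10⁻³ / 5.129232×10⁻⁶ = 253.449 K
T = 23.2 + 253.449 = 276.649 °C

T = 276.6 °C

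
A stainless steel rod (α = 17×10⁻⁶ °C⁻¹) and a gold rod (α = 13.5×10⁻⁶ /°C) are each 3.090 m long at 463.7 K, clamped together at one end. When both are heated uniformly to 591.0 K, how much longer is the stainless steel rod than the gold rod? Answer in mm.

ΔT = 127.3 K
stainless steel: ΔL = 17×10⁻⁶ × 3.090 m × 127.3 = 6.6871×10⁻³ m = 6.6871 mm
gold: ΔL = 13.5×10⁻⁶ × 3.090 m × 127.3 = 5.3103×10⁻³ m = 5.3103 mm
difference = 6.6871 − 5.3103 = 1.3768 mm

1.38 mm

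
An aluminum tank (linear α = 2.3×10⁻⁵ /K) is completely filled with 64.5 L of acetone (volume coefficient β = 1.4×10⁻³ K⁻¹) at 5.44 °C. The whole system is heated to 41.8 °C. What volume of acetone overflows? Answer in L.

3.12 L

The tank also expands: β_container ≈ 3α = 6.9×10⁻⁵ /K
Net overflow = V₀(β_liq − 3α_cont)ΔT
β − 3α = 1.40×10⁻³ − 6.9×10⁻⁵ = 1.331×10⁻³ /K; ΔT = 36.36 K
ΔV = 64.5 × 1.331×10⁻³ × 36.36 = 3.12 L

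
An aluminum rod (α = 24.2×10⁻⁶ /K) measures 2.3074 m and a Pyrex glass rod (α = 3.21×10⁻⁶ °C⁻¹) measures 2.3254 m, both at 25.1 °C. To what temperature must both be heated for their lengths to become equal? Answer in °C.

L₁(1 + α₁ΔT) = L₂(1 + α₂ΔT) ⇒ ΔT = (L₂ − L₁)/(α₁L₁ − α₂L₂)
L₂ − L₁ = 2.3254 − 2.3074 = 1.80×10⁻² m
α₁L₁ − α₂L₂ = 24.2×10⁻⁶×2.3074 − 3.21×10⁻⁶×2.3254 = 4.8374546×10⁻⁵ m/K
ΔT = 1.80×10⁻² / 4.8374546×10⁻⁵ = 372.097 K
T = 25.1 + 372.097 = 397.197 °C

T = 397.2 °C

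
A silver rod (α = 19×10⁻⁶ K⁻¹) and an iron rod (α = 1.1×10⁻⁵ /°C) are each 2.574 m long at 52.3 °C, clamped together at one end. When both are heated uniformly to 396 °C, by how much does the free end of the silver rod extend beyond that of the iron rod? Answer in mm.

ΔT = 343.7 K
silver: ΔL = 19×10⁻⁶ × 2.574 m × 343.7 = 1.6809×10⁻² m = 16.809 mm
iron: ΔL = 1.1×10⁻⁵ × 2.574 m × 343.7 = 9.7315×10⁻³ m = 9.7315 mm
difference = 16.809 − 9.7315 = 7.0775 mm

7.08 mm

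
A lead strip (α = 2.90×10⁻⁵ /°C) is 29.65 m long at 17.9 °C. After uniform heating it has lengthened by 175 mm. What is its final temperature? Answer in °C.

ΔL = αL₀ΔT ⇒ ΔT = ΔL / (αL₀)
ΔT = 175×10⁻³ m / (2.90×10⁻⁵ × 29.65 m) = 203.52 K
T = 17.9 + 203.52 = 221.42 °C

T = 221 °C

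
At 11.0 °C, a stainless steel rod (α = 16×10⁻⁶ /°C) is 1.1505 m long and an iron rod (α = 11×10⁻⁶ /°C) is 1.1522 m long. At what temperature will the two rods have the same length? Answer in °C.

Equal length when α₁L₁ΔT − α₂L₂ΔT = L₂ − L₁ = 1.70×10⁻³ m
α₁L₁ = 1.8408×10⁻⁵, α₂L₂ = 1.26742×10⁻⁵ → Δ(αL) = 5.7338×10⁻⁶ m/K
ΔT = 1.70×10⁻³ / 5.7338×10⁻⁶ = 296.487 K, so T = 11.0 + 296.487 = 307.487 °C

T = 307.5 °C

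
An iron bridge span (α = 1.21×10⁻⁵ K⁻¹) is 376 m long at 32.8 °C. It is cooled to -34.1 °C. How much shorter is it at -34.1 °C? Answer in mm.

ΔL = 304 mm

|ΔT| = |-34.1 − 32.8| = 66.9 K
ΔL = αL₀ΔT = (1.21×10⁻⁵)(376)(66.9) = 3.04×10⁻¹ m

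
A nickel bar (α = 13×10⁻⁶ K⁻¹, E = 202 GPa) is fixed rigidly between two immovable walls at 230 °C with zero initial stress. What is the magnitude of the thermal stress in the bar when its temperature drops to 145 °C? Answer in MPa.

Fully constrained: the free strain ε = αΔT is blocked, so σ = Eε = EαΔT.
|ΔT| = 85 K
σ = 202×10⁹ × 13×10⁻⁶ × 85 = 2.23×10⁸ Pa

σ = 223 MPa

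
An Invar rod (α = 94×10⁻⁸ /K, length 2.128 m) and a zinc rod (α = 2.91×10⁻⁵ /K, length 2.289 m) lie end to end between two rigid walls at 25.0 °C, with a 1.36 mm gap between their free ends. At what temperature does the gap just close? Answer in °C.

T = 44.8 °C

α₁L₁ = 2.00032×10⁻⁶ m/K, α₂L₂ = 6.66099×10⁻⁵ m/K → total 6.861022×10⁻⁵ m/K
ΔT = g/(α₁L₁+α₂L₂) = 1.36×10⁻³ / 6.861022×10⁻⁵ = 19.822 K
T = 25.0 + 19.822 = 44.822 °C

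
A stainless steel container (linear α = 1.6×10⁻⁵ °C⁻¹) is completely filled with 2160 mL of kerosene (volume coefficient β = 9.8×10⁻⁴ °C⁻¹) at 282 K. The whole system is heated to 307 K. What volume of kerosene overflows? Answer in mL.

The container also expands: β_container ≈ 3α = 4.8×10⁻⁵ /K
Net overflow = V₀(β_liq − 3α_cont)ΔT
β − 3α = 9.80×10⁻⁴ − 4.8×10⁻⁵ = 9.32×10⁻⁴ /K; ΔT = 25 K
ΔV = 2160 × 9.32×10⁻⁴ × 25 = 50.3 mL

50.3 mL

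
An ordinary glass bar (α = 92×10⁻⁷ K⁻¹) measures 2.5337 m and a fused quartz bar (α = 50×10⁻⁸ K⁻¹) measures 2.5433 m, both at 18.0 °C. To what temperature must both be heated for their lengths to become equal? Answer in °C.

T = 453.6 °C

L₁(1 + α₁ΔT) = L₂(1 + α₂ΔT) ⇒ ΔT = (L₂ − L₁)/(α₁L₁ − α₂L₂)
L₂ − L₁ = 2.5433 − 2.5337 = 9.60×10⁻³ m
α₁L₁ − α₂L₂ = 92×10⁻⁷×2.5337 − 50×10⁻⁸×2.5433 = 2.203839×10⁻⁵ m/K
ΔT = 9.60×10⁻³ / 2.203839×10⁻⁵ = 435.604 K
T = 18.0 + 435.604 = 453.604 °C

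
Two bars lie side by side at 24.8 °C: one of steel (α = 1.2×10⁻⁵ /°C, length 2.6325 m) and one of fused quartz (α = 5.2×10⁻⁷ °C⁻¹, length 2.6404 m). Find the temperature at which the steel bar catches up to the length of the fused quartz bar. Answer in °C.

L₁(1 + α₁ΔT) = L₂(1 + α₂ΔT) ⇒ ΔT = (L₂ − L₁)/(α₁L₁ − α₂L₂)
L₂ − L₁ = 2.6404 − 2.6325 = 7.90×10⁻³ m
α₁L₁ − α₂L₂ = 1.2×10⁻⁵×2.6325 − 5.2×10⁻⁷×2.6404 = 3.0216992×10⁻⁵ m/K
ΔT = 7.90×10⁻³ / 3.0216992×10⁻⁵ = 261.442 K
T = 24.8 + 261.442 = 286.242 °C

T = 286.2 °C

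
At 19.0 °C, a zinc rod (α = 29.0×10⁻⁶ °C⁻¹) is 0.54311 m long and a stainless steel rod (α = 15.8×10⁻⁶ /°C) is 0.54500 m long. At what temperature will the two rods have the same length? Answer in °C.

T = 283.7 °C

Equal length when α₁L₁ΔT − α₂L₂ΔT = L₂ − L₁ = 1.89×10⁻³ m
α₁L₁ = 1.575019×10⁻⁵, α₂L₂ = 8.611×10⁻⁶ → Δ(αL) = 7.13919×10⁻⁶ m/K
ΔT = 1.89×10⁻³ / 7.13919×10⁻⁶ = 264.736 K, so T = 19.0 + 264.736 = 283.736 °C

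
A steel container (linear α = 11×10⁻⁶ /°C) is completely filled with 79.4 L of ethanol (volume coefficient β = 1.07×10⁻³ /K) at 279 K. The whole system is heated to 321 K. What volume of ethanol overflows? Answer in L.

The container also expands: β_container ≈ 3α = 3.3×10⁻⁵ /K
Net overflow = V₀(β_liq − 3α_cont)ΔT
β − 3α = 1.07×10⁻³ − 3.3×10⁻⁵ = 1.037×10⁻³ /K; ΔT = 42 K
ΔV = 79.4 × 1.037×10⁻³ × 42 = 3.46 L

3.46 L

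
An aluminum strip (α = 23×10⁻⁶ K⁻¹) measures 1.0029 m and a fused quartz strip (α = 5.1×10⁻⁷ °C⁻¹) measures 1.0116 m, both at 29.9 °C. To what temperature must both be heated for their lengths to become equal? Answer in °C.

T = 415.7 °C

Equal length when α₁L₁ΔT − α₂L₂ΔT = L₂ − L₁ = 8.70×10⁻³ m
α₁L₁ = 2.30667×10⁻⁵, α₂L₂ = 5.15916×10⁻⁷ → Δ(αL) = 2.2550784×10⁻⁵ m/K
ΔT = 8.70×10⁻³ / 2.2550784×10⁻⁵ = 385.796 K, so T = 29.9 + 385.796 = 415.696 °C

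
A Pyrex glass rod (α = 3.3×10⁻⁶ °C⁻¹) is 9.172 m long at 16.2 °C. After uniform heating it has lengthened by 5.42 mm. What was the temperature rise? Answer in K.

ΔL = αL₀ΔT ⇒ ΔT = ΔL / (αL₀)
ΔT = 5.42×10⁻³ m / (3.3×10⁻⁶ × 9.172 m) = 179.07 K

ΔT = 179 K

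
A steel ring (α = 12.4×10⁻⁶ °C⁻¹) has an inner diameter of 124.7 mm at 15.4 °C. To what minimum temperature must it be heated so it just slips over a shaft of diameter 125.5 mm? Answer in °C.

T = 533 °C

Required Δd = 125.5 − 124.7 = 0.8 mm
Δd = αd₀ΔT ⇒ ΔT = Δd/(αd₀) = 0.8 / (12.4×10⁻⁶ × 124.7) = 517.37 K
T_min = 15.4 + 517.37 = 532.77 °C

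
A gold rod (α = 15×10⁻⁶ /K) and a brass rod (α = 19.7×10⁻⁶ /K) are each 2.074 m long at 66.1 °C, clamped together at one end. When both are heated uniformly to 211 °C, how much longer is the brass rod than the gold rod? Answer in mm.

ΔT = 144.9 K
gold: ΔL = 15×10⁻⁶ × 2.074 m × 144.9 = 4.5078×10⁻³ m = 4.5078 mm
brass: ΔL = 19.7×10⁻⁶ × 2.074 m × 144.9 = 5.9203×10⁻³ m = 5.9203 mm
difference = 5.9203 − 4.5078 = 1.4125 mm

1.41 mm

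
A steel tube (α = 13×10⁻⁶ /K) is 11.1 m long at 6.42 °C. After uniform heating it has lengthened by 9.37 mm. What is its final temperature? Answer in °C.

ΔL = αL₀ΔT ⇒ ΔT = ΔL / (αL₀)
ΔT = 9.37×10⁻³ m / (13×10⁻⁶ × 11.1 m) = 64.934 K
T = 6.42 + 64.934 = 71.354 °C

T = 71.4 °C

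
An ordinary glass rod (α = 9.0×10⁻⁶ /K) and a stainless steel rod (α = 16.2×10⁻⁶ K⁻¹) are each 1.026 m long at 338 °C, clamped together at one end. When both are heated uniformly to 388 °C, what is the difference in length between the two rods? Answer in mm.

0.369 mm

ΔT = 50 K
ordinary glass: ΔL = 9.0×10⁻⁶ × 1.026 m × 50 = 4.6170×10⁻⁴ m = 0.46170 mm
stainless steel: ΔL = 16.2×10⁻⁶ × 1.026 m × 50 = 8.3106×10⁻⁴ m = 0.83106 mm
difference = 0.83106 − 0.46170 = 0.36936 mm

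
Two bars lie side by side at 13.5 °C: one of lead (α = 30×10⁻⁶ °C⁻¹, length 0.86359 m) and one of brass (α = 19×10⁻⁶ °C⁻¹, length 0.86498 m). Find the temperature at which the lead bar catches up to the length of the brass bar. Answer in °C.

T = 160.2 °C

L₁(1 + α₁ΔT) = L₂(1 + α₂ΔT) ⇒ ΔT = (L₂ − L₁)/(α₁L₁ − α₂L₂)
L₂ − L₁ = 0.86498 − 0.86359 = 1.39×10⁻³ m
α₁L₁ − α₂L₂ = 30×10⁻⁶×0.86359 − 19×10⁻⁶×0.86498 = 9.47308×10⁻⁶ m/K
ΔT = 1.39×10⁻³ / 9.47308×10⁻⁶ = 146.732 K
T = 13.5 + 146.732 = 160.232 °C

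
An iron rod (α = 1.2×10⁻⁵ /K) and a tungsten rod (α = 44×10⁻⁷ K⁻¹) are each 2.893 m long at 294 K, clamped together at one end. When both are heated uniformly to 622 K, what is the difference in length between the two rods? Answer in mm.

7.21 mm

ΔT = 328 K
iron: ΔL = 1.2×10⁻⁵ × 2.893 m × 328 = 1.1387×10⁻² m = 11.387 mm
tungsten: ΔL = 44×10⁻⁷ × 2.893 m × 328 = 4.1752×10⁻³ m = 4.1752 mm
difference = 11.387 − 4.1752 = 7.2118 mm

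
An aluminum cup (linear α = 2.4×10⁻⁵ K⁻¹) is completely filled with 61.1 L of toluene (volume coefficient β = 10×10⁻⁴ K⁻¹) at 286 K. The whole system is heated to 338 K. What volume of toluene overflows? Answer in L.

2.95 L

The cup also expands: β_container ≈ 3α = 7.2×10⁻⁵ /K
Net overflow = V₀(β_liq − 3α_cont)ΔT
β − 3α = 1.00×10⁻³ − 7.2×10⁻⁵ = 9.28×10⁻⁴ /K; ΔT = 52 K
ΔV = 61.1 × 9.28×10⁻⁴ × 52 = 2.95 L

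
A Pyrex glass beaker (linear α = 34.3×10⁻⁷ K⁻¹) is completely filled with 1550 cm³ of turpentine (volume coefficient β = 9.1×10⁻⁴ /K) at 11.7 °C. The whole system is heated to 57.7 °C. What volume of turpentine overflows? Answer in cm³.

The beaker also expands: β_container ≈ 3α = 1.029×10⁻⁵ /K
Net overflow = V₀(β_liq − 3α_cont)ΔT
β − 3α = 9.10×10⁻⁴ − 1.029×10⁻⁵ = 8.9971×10⁻⁴ /K; ΔT = 46.0 K
ΔV = 1550 × 8.9971×10⁻⁴ × 46.0 = 64.1 cm³

64.1 cm³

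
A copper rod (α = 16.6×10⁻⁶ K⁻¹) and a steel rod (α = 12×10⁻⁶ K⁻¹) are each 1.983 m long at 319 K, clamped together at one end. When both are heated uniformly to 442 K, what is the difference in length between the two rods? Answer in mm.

1.12 mm

ΔT = 123 K
copper: ΔL = 16.6×10⁻⁶ × 1.983 m × 123 = 4.0489×10⁻³ m = 4.0489 mm
steel: ΔL = 12×10⁻⁶ × 1.983 m × 123 = 2.9269×10⁻³ m = 2.9269 mm
difference = 4.0489 − 2.9269 = 1.1220 mm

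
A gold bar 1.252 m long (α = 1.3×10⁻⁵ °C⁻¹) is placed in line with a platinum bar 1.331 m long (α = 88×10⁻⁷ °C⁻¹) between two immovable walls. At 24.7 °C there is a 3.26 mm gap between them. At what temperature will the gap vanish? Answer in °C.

T = 141 °C

α₁L₁ = 1.6276×10⁻⁵ m/K, α₂L₂ = 1.17128×10⁻⁵ m/K → total 2.79888×10⁻⁵ m/K
ΔT = g/(α₁L₁+α₂L₂) = 3.26×10⁻³ / 2.79888×10⁻⁵ = 116.48 K
T = 24.7 + 116.48 = 141.18 °C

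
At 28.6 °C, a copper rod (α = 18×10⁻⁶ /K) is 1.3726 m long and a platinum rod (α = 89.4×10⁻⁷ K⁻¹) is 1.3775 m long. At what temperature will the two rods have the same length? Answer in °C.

Equal length when α₁L₁ΔT − α₂L₂ΔT = L₂ − L₁ = 4.90×10⁻³ m
α₁L₁ = 2.47068×10⁻⁵, α₂L₂ = 1.231485×10⁻⁵ → Δ(αL) = 1.239195×10⁻⁵ m/K
ΔT = 4.90×10⁻³ / 1.239195×10⁻⁵ = 395.418 K, so T = 28.6 + 395.418 = 424.018 °C

T = 424.0 °C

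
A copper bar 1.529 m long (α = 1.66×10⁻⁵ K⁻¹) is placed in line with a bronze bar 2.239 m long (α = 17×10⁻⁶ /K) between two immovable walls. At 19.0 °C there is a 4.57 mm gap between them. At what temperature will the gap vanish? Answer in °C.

α₁L₁ = 2.53814×10⁻⁵ m/K, α₂L₂ = 3.8063×10⁻⁵ m/K → total 6.34444×10⁻⁵ m/K
ΔT = g/(α₁L₁+α₂L₂) = 4.57×10⁻³ / 6.34444×10⁻⁵ = 72.032 K
T = 19.0 + 72.032 = 91.032 °C

T = 91.0 °C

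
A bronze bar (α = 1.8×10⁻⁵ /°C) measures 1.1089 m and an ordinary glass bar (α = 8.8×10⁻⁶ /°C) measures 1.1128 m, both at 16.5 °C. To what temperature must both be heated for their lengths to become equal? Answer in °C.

T = 400.1 °C

Equal length when α₁L₁ΔT − α₂L₂ΔT = L₂ − L₁ = 3.90×10⁻³ m
α₁L₁ = 1.99602×10⁻⁵, α₂L₂ = 9.79264×10⁻⁶ → Δ(αL) = 1.016756×10⁻⁵ m/K
ΔT = 3.90×10⁻³ / 1.016756×10⁻⁵ = 383.573 K, so T = 16.5 + 383.573 = 400.073 °C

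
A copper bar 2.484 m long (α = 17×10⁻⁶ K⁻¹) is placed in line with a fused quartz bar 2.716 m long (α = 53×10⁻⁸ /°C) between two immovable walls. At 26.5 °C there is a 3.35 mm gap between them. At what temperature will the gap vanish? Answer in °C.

α₁L₁ = 4.2228×10⁻⁵ m/K, α₂L₂ = 1.43948×10⁻⁶ m/K → total 4.366748×10⁻⁵ m/K
ΔT = g/(α₁L₁+α₂L₂) = 3.35×10⁻³ / 4.366748×10⁻⁵ = 76.72 K
T = 26.5 + 76.72 = 103.22 °C

T = 103 °C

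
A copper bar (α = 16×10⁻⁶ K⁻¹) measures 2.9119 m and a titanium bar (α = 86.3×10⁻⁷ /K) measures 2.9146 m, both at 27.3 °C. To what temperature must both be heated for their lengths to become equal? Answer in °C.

T = 153.2 °C

Equal length when α₁L₁ΔT − α₂L₂ΔT = L₂ − L₁ = 2.70×10⁻³ m
α₁L₁ = 4.65904×10⁻⁵, α₂L₂ = 2.5152998×10⁻⁵ → Δ(αL) = 2.1437402×10⁻⁵ m/K
ΔT = 2.70×10⁻³ / 2.1437402×10⁻⁵ = 125.948 K, so T = 27.3 + 125.948 = 153.248 °C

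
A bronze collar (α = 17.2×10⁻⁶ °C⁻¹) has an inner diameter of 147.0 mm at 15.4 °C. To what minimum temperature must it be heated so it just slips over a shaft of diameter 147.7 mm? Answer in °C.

T = 292 °C

Required Δd = 147.7 − 147.0 = 0.7 mm
Δd = αd₀ΔT ⇒ ΔT = Δd/(αd₀) = 0.7 / (17.2×10⁻⁶ × 147.0) = 276.85 K
T_min = 15.4 + 276.85 = 292.25 °C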